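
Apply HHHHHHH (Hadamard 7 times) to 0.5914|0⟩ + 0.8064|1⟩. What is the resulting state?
0.9884|0⟩ - 0.152|1⟩

H² = I, so H^7 = H: a single Hadamard. With (a, b) = (0.5914, 0.8064), H gives ((a + b)/√2, (a − b)/√2) = (0.9884, -0.152).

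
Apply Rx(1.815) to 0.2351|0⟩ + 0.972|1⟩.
(0.1448 - 0.7659i)|0⟩ + (0.5985 - 0.1853i)|1⟩

Rx(1.815) = [[cos(θ/2), −i·sin(θ/2)], [−i·sin(θ/2), cos(θ/2)]]; θ = 1.815, cos(θ/2) ≈ 0.615718, sin(θ/2) ≈ 0.787967.
With a = amp(|0⟩) = 0.2351 and b = amp(|1⟩) = 0.972:
new amp(|0⟩) = (0.615718)·a + (-0.787967i)·b = (0.1448 - 0.7659i)
new amp(|1⟩) = (-0.787967i)·a + (0.615718)·b = (0.5985 - 0.1853i)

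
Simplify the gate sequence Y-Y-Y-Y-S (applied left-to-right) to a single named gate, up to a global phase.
S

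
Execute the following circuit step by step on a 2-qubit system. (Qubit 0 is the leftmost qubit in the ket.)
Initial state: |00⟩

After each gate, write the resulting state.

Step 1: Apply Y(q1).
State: i|01⟩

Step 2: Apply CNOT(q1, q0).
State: i|11⟩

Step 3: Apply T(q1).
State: (-1/√2 + (1/√2)i)|11⟩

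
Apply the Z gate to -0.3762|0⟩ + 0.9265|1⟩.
-0.3762|0⟩ - 0.9265|1⟩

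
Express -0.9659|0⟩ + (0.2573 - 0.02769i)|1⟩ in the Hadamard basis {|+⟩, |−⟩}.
(-0.5011 - 0.01958i)|+⟩ + (-0.8649 + 0.01958i)|−⟩

With |ψ⟩ = α|0⟩ + β|1⟩, the Hadamard-basis coefficients are ⟨+|ψ⟩ = (α + β)/√2 and ⟨−|ψ⟩ = (α − β)/√2.
Here α = -0.9659, β = (0.2573 - 0.02769i): (α + β)/√2 = (-0.5011 - 0.01958i), (α − β)/√2 = (-0.8649 + 0.01958i).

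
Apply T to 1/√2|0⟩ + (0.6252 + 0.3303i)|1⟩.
1/√2|0⟩ + (0.2085 + 0.6756i)|1⟩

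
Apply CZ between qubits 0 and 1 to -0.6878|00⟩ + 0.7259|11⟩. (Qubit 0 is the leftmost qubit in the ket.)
-0.6878|00⟩ - 0.7259|11⟩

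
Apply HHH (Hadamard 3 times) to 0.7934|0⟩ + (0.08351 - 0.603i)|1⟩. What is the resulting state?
(0.6201 - 0.4264i)|0⟩ + (0.502 + 0.4264i)|1⟩

H² = I, so H^3 = H: a single Hadamard. With (a, b) = (0.7934, (0.08351 - 0.603i)), H gives ((a + b)/√2, (a − b)/√2) = ((0.6201 - 0.4264i), (0.502 + 0.4264i)).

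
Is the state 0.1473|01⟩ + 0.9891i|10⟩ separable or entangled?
Entangled

Writing the state as a|00⟩ + b|01⟩ + c|10⟩ + d|11⟩, it is a product state iff ad − bc = 0.
Here (a, b, c, d) = (0, 0.1473, 0.9891i, 0): ad − bc = (0)(0) − (0.1473)(0.9891i) = -0.1457i ≠ 0, so the state is entangled.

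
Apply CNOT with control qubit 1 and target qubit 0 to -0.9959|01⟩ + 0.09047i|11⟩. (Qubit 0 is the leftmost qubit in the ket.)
0.09047i|01⟩ - 0.9959|11⟩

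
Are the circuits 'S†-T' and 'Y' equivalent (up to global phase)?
No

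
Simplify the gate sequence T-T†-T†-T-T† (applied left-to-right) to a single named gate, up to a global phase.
T†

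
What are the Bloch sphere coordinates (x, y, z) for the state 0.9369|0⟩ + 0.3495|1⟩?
(0.6549, 0, 0.7556)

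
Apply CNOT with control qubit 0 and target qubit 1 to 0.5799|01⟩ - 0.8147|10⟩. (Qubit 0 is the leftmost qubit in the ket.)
0.5799|01⟩ - 0.8147|11⟩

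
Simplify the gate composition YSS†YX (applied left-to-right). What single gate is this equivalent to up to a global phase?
X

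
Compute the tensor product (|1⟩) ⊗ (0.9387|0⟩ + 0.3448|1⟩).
0.9387|10⟩ + 0.3448|11⟩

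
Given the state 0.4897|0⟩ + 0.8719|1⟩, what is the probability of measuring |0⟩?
0.2398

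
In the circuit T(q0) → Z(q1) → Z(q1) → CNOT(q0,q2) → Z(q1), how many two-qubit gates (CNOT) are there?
1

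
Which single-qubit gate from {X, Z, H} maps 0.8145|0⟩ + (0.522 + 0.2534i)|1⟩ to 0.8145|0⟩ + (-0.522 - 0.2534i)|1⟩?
Z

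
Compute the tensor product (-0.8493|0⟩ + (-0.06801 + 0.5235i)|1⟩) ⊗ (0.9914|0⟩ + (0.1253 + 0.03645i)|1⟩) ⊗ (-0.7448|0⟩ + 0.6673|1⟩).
0.6271|000⟩ - 0.5619|001⟩ + (0.07926 + 0.02306i)|010⟩ + (-0.07101 - 0.02066i)|011⟩ + (0.05022 - 0.3865i)|100⟩ + (-0.04499 + 0.3463i)|101⟩ + (0.02056 - 0.04701i)|110⟩ + (-0.01842 + 0.04212i)|111⟩

amp(|b₁b₂…⟩) = product of the factor amplitudes for bits b₁, b₂, …; only kets whose every factor amplitude is nonzero survive.
|000⟩: (-0.8493)(0.9914)(-0.7448) = 0.6271
|001⟩: (-0.8493)(0.9914)(0.6673) = -0.5619
|010⟩: (-0.8493)(0.1253 + 0.03645i)(-0.7448) = (0.07926 + 0.02306i)
|011⟩: (-0.8493)(0.1253 + 0.03645i)(0.6673) = (-0.07101 - 0.02066i)
|100⟩: (-0.06801 + 0.5235i)(0.9914)(-0.7448) = (0.05022 - 0.3865i)
|101⟩: (-0.06801 + 0.5235i)(0.9914)(0.6673) = (-0.04499 + 0.3463i)
|110⟩: (-0.06801 + 0.5235i)(0.1253 + 0.03645i)(-0.7448) = (0.02056 - 0.04701i)
|111⟩: (-0.06801 + 0.5235i)(0.1253 + 0.03645i)(0.6673) = (-0.01842 + 0.04212i)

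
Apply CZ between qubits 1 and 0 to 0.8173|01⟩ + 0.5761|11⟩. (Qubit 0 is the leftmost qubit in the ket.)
0.8173|01⟩ - 0.5761|11⟩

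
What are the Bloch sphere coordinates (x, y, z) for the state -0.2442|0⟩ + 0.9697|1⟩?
(-0.4736, 0, -0.8807)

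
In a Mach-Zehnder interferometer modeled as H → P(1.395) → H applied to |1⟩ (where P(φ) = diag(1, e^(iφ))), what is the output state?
(0.4126 - 0.4923i)|0⟩ + (0.5874 + 0.4923i)|1⟩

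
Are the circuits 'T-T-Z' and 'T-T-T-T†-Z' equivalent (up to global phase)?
Yes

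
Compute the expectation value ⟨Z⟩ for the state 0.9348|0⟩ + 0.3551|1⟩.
0.7478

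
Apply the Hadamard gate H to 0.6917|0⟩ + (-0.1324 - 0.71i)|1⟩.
(0.3955 - 0.502i)|0⟩ + (0.5827 + 0.502i)|1⟩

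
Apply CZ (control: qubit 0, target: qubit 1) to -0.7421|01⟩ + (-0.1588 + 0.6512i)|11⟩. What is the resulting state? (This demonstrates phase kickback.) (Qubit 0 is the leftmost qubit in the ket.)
-0.7421|01⟩ + (0.1588 - 0.6512i)|11⟩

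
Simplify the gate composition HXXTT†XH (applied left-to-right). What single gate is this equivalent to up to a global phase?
Z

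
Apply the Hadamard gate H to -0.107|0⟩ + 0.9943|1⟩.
0.6274|0⟩ - 0.7787|1⟩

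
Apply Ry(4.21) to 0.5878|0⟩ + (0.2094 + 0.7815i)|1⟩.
(-0.4795 - 0.6726i)|0⟩ + (0.3993 - 0.3979i)|1⟩

Ry(4.21) = [[cos(θ/2), −sin(θ/2)], [sin(θ/2), cos(θ/2)]]; θ = 4.21, cos(θ/2) ≈ -0.509156, sin(θ/2) ≈ 0.860674.
With a = amp(|0⟩) = 0.5878 and b = amp(|1⟩) = (0.2094 + 0.7815i):
new amp(|0⟩) = (-0.509156)·a + (-0.860674)·b = (-0.4795 - 0.6726i)
new amp(|1⟩) = (0.860674)·a + (-0.509156)·b = (0.3993 - 0.3979i)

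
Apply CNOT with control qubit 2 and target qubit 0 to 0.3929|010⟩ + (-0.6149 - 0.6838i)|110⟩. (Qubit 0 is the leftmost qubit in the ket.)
0.3929|010⟩ + (-0.6149 - 0.6838i)|110⟩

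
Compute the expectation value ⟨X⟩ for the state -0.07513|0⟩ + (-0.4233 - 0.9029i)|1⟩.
0.06361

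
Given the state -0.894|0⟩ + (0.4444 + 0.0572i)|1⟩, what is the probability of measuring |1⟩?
0.2008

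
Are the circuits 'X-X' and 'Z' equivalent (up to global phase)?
No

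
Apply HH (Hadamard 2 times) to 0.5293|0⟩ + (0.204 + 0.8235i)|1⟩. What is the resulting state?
0.5293|0⟩ + (0.204 + 0.8235i)|1⟩

H² = I, so an even number of Hadamards cancels: H^2 = I and the state is unchanged.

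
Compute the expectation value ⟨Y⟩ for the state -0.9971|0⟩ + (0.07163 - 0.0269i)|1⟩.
0.05364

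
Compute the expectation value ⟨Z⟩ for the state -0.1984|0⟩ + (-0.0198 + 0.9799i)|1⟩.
-0.9212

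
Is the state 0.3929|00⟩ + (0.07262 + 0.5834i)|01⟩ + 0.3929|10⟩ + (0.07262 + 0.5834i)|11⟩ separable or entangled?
Separable

Writing the state as a|00⟩ + b|01⟩ + c|10⟩ + d|11⟩, it is a product state iff ad − bc = 0.
Here (a, b, c, d) = (0.3929, (0.07262 + 0.5834i), 0.3929, (0.07262 + 0.5834i)): ad − bc = (0.3929)(0.07262 + 0.5834i) − (0.07262 + 0.5834i)(0.3929) = 0, so the state is separable.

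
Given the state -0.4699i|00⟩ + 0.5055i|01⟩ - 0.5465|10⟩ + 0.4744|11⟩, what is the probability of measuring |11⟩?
0.2251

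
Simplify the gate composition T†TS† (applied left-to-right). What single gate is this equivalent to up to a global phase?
S†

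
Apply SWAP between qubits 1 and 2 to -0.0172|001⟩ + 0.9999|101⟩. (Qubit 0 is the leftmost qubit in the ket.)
-0.0172|010⟩ + 0.9999|110⟩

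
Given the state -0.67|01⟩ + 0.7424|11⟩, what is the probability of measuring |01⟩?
0.4489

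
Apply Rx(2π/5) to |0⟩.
0.809|0⟩ - 0.5878i|1⟩

Rx(2π/5) = [[cos(θ/2), −i·sin(θ/2)], [−i·sin(θ/2), cos(θ/2)]]; θ = 2π/5, cos(θ/2) ≈ 0.809017, sin(θ/2) ≈ 0.587785.
With a = amp(|0⟩) = 1 and b = amp(|1⟩) = 0:
new amp(|0⟩) = (0.809017)·a + (-0.587785i)·b = 0.809
new amp(|1⟩) = (-0.587785i)·a + (0.809017)·b = -0.5878i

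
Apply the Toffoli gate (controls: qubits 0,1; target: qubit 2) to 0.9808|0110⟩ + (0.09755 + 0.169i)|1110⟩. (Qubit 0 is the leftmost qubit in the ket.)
0.9808|0110⟩ + (0.09755 + 0.169i)|1100⟩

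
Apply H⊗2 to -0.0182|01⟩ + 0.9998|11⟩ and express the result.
0.4908|00⟩ - 0.4908|01⟩ - 0.509|10⟩ + 0.509|11⟩

H⊗2 gives amp(|y⟩) = (1/2) Σ_x (−1)^(x·y) amp(|x⟩), where x·y is the number of positions in which both x and y have a 1.
|00⟩: (-0.0182 + 0.9998)/2 = 0.4908
|01⟩: (0.0182 - 0.9998)/2 = -0.4908
|10⟩: (-0.0182 - 0.9998)/2 = -0.509
|11⟩: (0.0182 + 0.9998)/2 = 0.509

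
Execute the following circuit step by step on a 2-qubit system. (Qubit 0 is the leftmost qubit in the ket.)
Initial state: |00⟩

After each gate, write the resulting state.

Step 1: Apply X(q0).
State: |10⟩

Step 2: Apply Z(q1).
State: |10⟩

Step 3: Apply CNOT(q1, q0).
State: |10⟩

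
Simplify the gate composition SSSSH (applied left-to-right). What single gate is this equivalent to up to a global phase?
H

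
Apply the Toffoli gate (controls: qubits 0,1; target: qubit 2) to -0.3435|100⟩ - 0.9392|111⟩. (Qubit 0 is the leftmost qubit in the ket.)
-0.3435|100⟩ - 0.9392|110⟩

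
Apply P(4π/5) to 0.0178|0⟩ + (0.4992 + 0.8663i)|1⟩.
0.0178|0⟩ + (-0.9131 - 0.4074i)|1⟩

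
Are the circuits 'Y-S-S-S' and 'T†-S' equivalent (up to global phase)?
No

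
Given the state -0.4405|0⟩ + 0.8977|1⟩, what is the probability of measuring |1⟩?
0.8059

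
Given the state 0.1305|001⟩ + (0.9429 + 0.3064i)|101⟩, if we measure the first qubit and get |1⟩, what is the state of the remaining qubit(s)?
(0.951 + 0.309i)|01⟩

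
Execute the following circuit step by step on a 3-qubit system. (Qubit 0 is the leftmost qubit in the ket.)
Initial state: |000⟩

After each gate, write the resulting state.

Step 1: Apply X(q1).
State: |010⟩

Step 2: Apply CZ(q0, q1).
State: |010⟩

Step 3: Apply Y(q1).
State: -i|000⟩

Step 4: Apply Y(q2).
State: |001⟩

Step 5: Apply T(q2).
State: (1/√2 + (1/√2)i)|001⟩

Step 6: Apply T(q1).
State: (1/√2 + (1/√2)i)|001⟩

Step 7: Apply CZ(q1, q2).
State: (1/√2 + (1/√2)i)|001⟩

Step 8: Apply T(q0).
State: (1/√2 + (1/√2)i)|001⟩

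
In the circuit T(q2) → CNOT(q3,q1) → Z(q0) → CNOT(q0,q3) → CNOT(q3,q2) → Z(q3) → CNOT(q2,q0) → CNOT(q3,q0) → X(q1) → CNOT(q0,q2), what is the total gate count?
10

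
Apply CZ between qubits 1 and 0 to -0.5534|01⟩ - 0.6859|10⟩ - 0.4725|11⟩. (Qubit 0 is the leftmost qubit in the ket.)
-0.5534|01⟩ - 0.6859|10⟩ + 0.4725|11⟩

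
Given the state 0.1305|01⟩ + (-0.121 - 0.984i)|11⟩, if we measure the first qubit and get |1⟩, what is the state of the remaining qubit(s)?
(-0.122 - 0.9925i)|1⟩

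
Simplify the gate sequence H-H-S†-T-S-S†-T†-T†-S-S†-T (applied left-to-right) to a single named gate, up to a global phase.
S†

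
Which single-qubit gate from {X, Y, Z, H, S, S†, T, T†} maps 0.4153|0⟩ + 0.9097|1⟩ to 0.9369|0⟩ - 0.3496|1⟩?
H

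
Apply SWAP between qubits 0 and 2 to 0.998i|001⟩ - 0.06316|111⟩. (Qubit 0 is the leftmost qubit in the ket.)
0.998i|100⟩ - 0.06316|111⟩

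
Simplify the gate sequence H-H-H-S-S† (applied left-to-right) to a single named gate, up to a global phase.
H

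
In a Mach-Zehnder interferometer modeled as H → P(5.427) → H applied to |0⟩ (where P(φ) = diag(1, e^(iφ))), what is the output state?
(0.8277 - 0.3777i)|0⟩ + (0.1723 + 0.3777i)|1⟩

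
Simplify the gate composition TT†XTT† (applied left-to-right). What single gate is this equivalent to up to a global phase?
X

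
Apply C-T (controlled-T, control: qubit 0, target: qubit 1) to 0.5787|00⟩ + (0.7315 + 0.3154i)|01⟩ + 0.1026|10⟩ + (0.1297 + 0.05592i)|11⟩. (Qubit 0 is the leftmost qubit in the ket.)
0.5787|00⟩ + (0.7315 + 0.3154i)|01⟩ + 0.1026|10⟩ + (0.05217 + 0.1313i)|11⟩

C-T leaves the control-|0⟩ kets |00⟩, |01⟩ unchanged and applies T to qubit 1 on the control-|1⟩ pair (|10⟩, |11⟩).
T = [[1, 0], [0, (1/√2 + (1/√2)i)]].
With a = amp(|10⟩) = 0.1026 and b = amp(|11⟩) = (0.1297 + 0.05592i):
new amp(|10⟩) = (1)·a = 0.1026
new amp(|11⟩) = (1/√2 + (1/√2)i)·b = (0.05217 + 0.1313i)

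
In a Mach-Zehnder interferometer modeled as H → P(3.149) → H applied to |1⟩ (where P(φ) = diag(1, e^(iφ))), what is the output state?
(1 + 0.003704i)|0⟩ + (0.00001372 - 0.003704i)|1⟩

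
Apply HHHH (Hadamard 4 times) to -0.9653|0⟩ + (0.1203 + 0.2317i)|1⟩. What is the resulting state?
-0.9653|0⟩ + (0.1203 + 0.2317i)|1⟩

H² = I, so an even number of Hadamards cancels: H^4 = I and the state is unchanged.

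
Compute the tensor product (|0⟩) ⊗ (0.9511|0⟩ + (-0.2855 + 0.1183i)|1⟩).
0.9511|00⟩ + (-0.2855 + 0.1183i)|01⟩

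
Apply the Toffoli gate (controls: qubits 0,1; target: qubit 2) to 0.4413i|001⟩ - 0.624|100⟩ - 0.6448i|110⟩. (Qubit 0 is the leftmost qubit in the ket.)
0.4413i|001⟩ - 0.624|100⟩ - 0.6448i|111⟩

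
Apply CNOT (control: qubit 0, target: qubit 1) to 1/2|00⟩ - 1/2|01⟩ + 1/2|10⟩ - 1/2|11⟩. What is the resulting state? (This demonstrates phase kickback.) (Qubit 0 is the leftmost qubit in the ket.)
1/2|00⟩ - 1/2|01⟩ - 1/2|10⟩ + 1/2|11⟩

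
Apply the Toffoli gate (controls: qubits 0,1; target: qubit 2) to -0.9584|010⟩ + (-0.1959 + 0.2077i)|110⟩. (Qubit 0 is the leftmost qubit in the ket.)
-0.9584|010⟩ + (-0.1959 + 0.2077i)|111⟩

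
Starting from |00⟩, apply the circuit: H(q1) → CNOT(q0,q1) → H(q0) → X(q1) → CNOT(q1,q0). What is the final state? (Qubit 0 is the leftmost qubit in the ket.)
1/2|00⟩ + 1/2|01⟩ + 1/2|10⟩ + 1/2|11⟩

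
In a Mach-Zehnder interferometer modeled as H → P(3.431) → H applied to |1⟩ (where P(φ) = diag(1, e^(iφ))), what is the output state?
(0.9792 + 0.1427i)|0⟩ + (0.02079 - 0.1427i)|1⟩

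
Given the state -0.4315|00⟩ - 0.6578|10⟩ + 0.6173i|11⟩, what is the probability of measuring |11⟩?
0.3811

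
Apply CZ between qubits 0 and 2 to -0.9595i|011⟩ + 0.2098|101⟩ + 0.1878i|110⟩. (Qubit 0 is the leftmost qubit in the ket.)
-0.9595i|011⟩ - 0.2098|101⟩ + 0.1878i|110⟩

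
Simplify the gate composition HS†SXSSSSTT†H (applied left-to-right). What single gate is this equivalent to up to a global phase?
Z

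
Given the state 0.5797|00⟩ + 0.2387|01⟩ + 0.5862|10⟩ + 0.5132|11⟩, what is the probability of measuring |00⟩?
0.3361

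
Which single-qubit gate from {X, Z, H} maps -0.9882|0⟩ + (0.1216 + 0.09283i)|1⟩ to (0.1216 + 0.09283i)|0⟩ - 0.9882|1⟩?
X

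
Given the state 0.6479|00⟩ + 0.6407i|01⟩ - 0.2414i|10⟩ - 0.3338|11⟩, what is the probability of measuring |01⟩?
0.4105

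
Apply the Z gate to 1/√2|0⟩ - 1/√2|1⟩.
1/√2|0⟩ + 1/√2|1⟩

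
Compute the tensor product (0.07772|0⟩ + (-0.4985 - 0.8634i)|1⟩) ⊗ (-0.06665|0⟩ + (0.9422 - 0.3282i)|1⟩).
-0.00518|00⟩ + (0.07323 - 0.02551i)|01⟩ + (0.03323 + 0.05755i)|10⟩ + (-0.7531 - 0.6499i)|11⟩

amp(|b₁b₂…⟩) = product of the factor amplitudes for bits b₁, b₂, …; only kets whose every factor amplitude is nonzero survive.
|00⟩: (0.07772)(-0.06665) = -0.00518
|01⟩: (0.07772)(0.9422 - 0.3282i) = (0.07323 - 0.02551i)
|10⟩: (-0.4985 - 0.8634i)(-0.06665) = (0.03323 + 0.05755i)
|11⟩: (-0.4985 - 0.8634i)(0.9422 - 0.3282i) = (-0.7531 - 0.6499i)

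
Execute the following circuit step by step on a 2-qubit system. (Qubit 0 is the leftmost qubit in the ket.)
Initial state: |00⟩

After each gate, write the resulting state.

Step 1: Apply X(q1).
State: |01⟩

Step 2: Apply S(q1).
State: i|01⟩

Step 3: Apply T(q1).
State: (-1/√2 + (1/√2)i)|01⟩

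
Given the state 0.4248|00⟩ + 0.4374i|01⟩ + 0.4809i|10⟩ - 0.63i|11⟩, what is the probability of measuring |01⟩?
0.1913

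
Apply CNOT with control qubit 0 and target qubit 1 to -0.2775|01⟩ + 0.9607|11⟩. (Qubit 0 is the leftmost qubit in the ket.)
-0.2775|01⟩ + 0.9607|10⟩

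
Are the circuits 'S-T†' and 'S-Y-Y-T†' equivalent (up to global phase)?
Yes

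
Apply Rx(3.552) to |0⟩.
-0.2038|0⟩ - 0.979i|1⟩

Rx(3.552) = [[cos(θ/2), −i·sin(θ/2)], [−i·sin(θ/2), cos(θ/2)]]; θ = 3.552, cos(θ/2) ≈ -0.203767, sin(θ/2) ≈ 0.97902.
With a = amp(|0⟩) = 1 and b = amp(|1⟩) = 0:
new amp(|0⟩) = (-0.203767)·a + (-0.97902i)·b = -0.2038
new amp(|1⟩) = (-0.97902i)·a + (-0.203767)·b = -0.979i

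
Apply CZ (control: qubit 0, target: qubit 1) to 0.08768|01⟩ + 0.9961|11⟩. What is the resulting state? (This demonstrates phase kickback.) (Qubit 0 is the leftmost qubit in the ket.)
0.08768|01⟩ - 0.9961|11⟩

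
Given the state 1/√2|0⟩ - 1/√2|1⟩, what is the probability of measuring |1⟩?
1/2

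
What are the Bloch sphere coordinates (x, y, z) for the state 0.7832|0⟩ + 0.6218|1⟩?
(0.974, 0, 0.2268)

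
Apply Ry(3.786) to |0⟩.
-0.3167|0⟩ + 0.9485|1⟩

Ry(3.786) = [[cos(θ/2), −sin(θ/2)], [sin(θ/2), cos(θ/2)]]; θ = 3.786, cos(θ/2) ≈ -0.316658, sin(θ/2) ≈ 0.94854.
With a = amp(|0⟩) = 1 and b = amp(|1⟩) = 0:
new amp(|0⟩) = (-0.316658)·a + (-0.94854)·b = -0.3167
new amp(|1⟩) = (0.94854)·a + (-0.316658)·b = 0.9485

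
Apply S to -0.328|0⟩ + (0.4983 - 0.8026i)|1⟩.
-0.328|0⟩ + (0.8026 + 0.4983i)|1⟩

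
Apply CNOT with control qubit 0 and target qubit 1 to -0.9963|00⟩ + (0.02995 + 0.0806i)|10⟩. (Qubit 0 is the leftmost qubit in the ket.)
-0.9963|00⟩ + (0.02995 + 0.0806i)|11⟩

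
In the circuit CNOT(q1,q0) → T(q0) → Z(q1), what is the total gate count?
3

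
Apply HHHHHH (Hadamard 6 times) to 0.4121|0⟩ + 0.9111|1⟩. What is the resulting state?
0.4121|0⟩ + 0.9111|1⟩

H² = I, so an even number of Hadamards cancels: H^6 = I and the state is unchanged.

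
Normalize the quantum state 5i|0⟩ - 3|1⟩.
0.8575i|0⟩ - 0.5145|1⟩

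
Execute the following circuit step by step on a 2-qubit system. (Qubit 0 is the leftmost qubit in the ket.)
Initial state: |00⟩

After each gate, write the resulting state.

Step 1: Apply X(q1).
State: |01⟩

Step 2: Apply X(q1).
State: |00⟩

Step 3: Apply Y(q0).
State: i|10⟩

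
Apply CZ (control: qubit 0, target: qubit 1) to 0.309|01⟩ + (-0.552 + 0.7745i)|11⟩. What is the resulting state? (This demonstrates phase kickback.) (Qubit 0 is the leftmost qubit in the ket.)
0.309|01⟩ + (0.552 - 0.7745i)|11⟩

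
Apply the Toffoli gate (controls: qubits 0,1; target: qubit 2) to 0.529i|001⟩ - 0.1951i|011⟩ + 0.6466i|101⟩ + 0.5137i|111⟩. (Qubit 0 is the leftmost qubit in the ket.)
0.529i|001⟩ - 0.1951i|011⟩ + 0.6466i|101⟩ + 0.5137i|110⟩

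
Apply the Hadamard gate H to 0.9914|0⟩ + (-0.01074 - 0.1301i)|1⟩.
(0.6934 - 0.09199i)|0⟩ + (0.7086 + 0.09199i)|1⟩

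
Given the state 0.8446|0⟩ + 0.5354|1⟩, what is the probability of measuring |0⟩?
0.7133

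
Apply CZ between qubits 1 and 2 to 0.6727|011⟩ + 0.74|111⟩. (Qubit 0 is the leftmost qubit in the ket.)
-0.6727|011⟩ - 0.74|111⟩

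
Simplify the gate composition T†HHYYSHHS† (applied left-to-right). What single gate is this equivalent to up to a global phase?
T†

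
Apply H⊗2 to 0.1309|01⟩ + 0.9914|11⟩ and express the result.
0.5612|00⟩ - 0.5612|01⟩ - 0.4303|10⟩ + 0.4303|11⟩

H⊗2 gives amp(|y⟩) = (1/2) Σ_x (−1)^(x·y) amp(|x⟩), where x·y is the number of positions in which both x and y have a 1.
|00⟩: (0.1309 + 0.9914)/2 = 0.5612
|01⟩: (-0.1309 - 0.9914)/2 = -0.5612
|10⟩: (0.1309 - 0.9914)/2 = -0.4303
|11⟩: (-0.1309 + 0.9914)/2 = 0.4303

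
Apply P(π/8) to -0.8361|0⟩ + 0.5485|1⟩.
-0.8361|0⟩ + (0.5067 + 0.2099i)|1⟩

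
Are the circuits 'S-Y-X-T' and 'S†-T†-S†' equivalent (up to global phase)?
No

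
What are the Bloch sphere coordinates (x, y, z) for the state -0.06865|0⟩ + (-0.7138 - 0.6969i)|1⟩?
(0.098, 0.09568, -0.9905)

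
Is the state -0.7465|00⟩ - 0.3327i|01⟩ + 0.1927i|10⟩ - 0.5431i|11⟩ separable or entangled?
Entangled

Writing the state as a|00⟩ + b|01⟩ + c|10⟩ + d|11⟩, it is a product state iff ad − bc = 0.
Here (a, b, c, d) = (-0.7465, -0.3327i, 0.1927i, -0.5431i): ad − bc = (-0.7465)(-0.5431i) − (-0.3327i)(0.1927i) = (-0.06411 + 0.4054i) ≠ 0, so the state is entangled.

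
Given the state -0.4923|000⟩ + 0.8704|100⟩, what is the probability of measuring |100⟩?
0.7576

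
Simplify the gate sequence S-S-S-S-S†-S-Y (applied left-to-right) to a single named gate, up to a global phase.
Y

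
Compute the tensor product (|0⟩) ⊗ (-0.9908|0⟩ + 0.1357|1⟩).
-0.9908|00⟩ + 0.1357|01⟩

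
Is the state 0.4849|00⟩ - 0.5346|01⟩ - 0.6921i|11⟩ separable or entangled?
Entangled

Writing the state as a|00⟩ + b|01⟩ + c|10⟩ + d|11⟩, it is a product state iff ad − bc = 0.
Here (a, b, c, d) = (0.4849, -0.5346, 0, -0.6921i): ad − bc = (0.4849)(-0.6921i) − (-0.5346)(0) = -0.3356i ≠ 0, so the state is entangled.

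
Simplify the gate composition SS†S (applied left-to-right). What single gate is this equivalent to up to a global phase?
S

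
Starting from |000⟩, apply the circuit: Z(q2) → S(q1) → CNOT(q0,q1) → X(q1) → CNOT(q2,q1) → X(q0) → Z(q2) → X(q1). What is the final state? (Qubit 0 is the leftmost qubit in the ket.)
|100⟩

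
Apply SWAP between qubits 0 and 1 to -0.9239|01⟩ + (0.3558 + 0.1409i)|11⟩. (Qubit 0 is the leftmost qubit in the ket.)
-0.9239|10⟩ + (0.3558 + 0.1409i)|11⟩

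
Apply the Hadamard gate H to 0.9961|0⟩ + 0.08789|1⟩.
0.7665|0⟩ + 0.6422|1⟩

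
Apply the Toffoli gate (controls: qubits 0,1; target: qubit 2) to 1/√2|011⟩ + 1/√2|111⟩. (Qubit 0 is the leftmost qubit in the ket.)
1/√2|011⟩ + 1/√2|110⟩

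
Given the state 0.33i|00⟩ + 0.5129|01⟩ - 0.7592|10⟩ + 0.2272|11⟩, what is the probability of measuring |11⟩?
0.05162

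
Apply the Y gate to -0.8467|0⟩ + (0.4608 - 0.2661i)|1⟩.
(-0.2661 - 0.4608i)|0⟩ - 0.8467i|1⟩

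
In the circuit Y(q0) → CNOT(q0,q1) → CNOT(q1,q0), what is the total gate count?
3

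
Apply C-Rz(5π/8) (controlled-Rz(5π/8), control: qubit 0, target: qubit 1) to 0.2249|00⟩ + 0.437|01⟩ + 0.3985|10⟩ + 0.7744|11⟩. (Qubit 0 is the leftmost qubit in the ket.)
0.2249|00⟩ + 0.437|01⟩ + (0.2214 - 0.3313i)|10⟩ + (0.4302 + 0.6439i)|11⟩

C-Rz(5π/8) leaves the control-|0⟩ kets |00⟩, |01⟩ unchanged and applies Rz(5π/8) to qubit 1 on the control-|1⟩ pair (|10⟩, |11⟩).
Rz(5π/8) = [[e^(−iθ/2), 0], [0, e^(iθ/2)]] with e^(±iθ/2) = cos(θ/2) ± i·sin(θ/2); θ = 5π/8, cos(θ/2) ≈ 0.55557, sin(θ/2) ≈ 0.83147.
With a = amp(|10⟩) = 0.3985 and b = amp(|11⟩) = 0.7744:
new amp(|10⟩) = (0.55557 - 0.83147i)·a = (0.2214 - 0.3313i)
new amp(|11⟩) = (0.55557 + 0.83147i)·b = (0.4302 + 0.6439i)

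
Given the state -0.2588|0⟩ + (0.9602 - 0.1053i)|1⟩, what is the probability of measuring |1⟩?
0.9331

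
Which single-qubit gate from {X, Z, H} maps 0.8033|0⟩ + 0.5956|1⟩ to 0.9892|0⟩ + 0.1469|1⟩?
H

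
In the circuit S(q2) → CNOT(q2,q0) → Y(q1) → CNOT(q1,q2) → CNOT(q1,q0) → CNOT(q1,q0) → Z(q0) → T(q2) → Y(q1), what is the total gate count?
9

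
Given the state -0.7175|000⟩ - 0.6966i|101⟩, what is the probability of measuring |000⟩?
0.5148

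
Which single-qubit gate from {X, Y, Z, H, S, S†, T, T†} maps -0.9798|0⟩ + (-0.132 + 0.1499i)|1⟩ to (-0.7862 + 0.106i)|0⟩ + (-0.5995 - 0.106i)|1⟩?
H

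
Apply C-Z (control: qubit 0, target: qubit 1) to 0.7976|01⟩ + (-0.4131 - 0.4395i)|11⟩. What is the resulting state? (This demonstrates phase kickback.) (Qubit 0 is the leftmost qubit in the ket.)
0.7976|01⟩ + (0.4131 + 0.4395i)|11⟩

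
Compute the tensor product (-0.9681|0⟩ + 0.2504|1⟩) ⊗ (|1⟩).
-0.9681|01⟩ + 0.2504|11⟩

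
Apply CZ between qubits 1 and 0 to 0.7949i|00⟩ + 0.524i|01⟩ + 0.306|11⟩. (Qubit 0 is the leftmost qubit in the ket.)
0.7949i|00⟩ + 0.524i|01⟩ - 0.306|11⟩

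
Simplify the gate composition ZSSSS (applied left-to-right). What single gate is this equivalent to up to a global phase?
Z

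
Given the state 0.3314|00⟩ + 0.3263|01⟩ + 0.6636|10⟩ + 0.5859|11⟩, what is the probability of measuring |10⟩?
0.4404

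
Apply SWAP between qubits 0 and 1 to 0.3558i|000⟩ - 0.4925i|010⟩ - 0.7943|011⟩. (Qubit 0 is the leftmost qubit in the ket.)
0.3558i|000⟩ - 0.4925i|100⟩ - 0.7943|101⟩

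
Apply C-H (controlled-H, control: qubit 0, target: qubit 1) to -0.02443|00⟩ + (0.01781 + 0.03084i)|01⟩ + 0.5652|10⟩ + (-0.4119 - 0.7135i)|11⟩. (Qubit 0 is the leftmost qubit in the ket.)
-0.02443|00⟩ + (0.01781 + 0.03084i)|01⟩ + (0.1084 - 0.5045i)|10⟩ + (0.6909 + 0.5045i)|11⟩

C-H leaves the control-|0⟩ kets |00⟩, |01⟩ unchanged and applies H to qubit 1 on the control-|1⟩ pair (|10⟩, |11⟩).
H = [[1/√2, 1/√2], [1/√2, -1/√2]].
With a = amp(|10⟩) = 0.5652 and b = amp(|11⟩) = (-0.4119 - 0.7135i):
new amp(|10⟩) = (1/√2)·a + (1/√2)·b = (0.1084 - 0.5045i)
new amp(|11⟩) = (1/√2)·a + (-1/√2)·b = (0.6909 + 0.5045i)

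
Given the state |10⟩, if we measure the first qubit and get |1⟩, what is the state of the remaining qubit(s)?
|0⟩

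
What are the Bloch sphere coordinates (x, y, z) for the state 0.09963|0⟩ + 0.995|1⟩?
(0.1983, 0, -0.9801)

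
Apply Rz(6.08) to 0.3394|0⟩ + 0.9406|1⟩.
(-0.3377 - 0.03442i)|0⟩ + (-0.9358 + 0.09539i)|1⟩

Rz(6.08) = [[e^(−iθ/2), 0], [0, e^(iθ/2)]] with e^(±iθ/2) = cos(θ/2) ± i·sin(θ/2); θ = 6.08, cos(θ/2) ≈ -0.994844, sin(θ/2) ≈ 0.101418.
With a = amp(|0⟩) = 0.3394 and b = amp(|1⟩) = 0.9406:
new amp(|0⟩) = (-0.994844 - 0.101418i)·a = (-0.3377 - 0.03442i)
new amp(|1⟩) = (-0.994844 + 0.101418i)·b = (-0.9358 + 0.09539i)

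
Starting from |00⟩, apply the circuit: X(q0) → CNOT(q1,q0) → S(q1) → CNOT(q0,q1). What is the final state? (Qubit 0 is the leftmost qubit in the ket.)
|11⟩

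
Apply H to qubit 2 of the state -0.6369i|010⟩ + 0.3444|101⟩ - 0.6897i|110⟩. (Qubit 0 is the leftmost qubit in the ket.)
-0.4504i|010⟩ - 0.4504i|011⟩ + 0.2435|100⟩ - 0.2435|101⟩ - 0.4877i|110⟩ - 0.4877i|111⟩

H on qubit 2 mixes each pair of kets that differ only in qubit 2: amplitudes (a, b) of (|…0…⟩, |…1…⟩) become ((a + b)/√2, (a − b)/√2). Kets absent from the input have amplitude 0.
(|010⟩, |011⟩): (a, b) = (-0.6369i, 0) → (-0.4504i, -0.4504i)
(|100⟩, |101⟩): (a, b) = (0, 0.3444) → (0.2435, -0.2435)
(|110⟩, |111⟩): (a, b) = (-0.6897i, 0) → (-0.4877i, -0.4877i)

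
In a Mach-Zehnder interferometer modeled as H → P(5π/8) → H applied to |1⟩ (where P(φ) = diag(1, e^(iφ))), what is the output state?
(0.6913 - 0.4619i)|0⟩ + (0.3087 + 0.4619i)|1⟩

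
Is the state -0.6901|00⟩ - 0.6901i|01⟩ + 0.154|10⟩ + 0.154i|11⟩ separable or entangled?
Separable

Writing the state as a|00⟩ + b|01⟩ + c|10⟩ + d|11⟩, it is a product state iff ad − bc = 0.
Here (a, b, c, d) = (-0.6901, -0.6901i, 0.154, 0.154i): ad − bc = (-0.6901)(0.154i) − (-0.6901i)(0.154) = 0, so the state is separable.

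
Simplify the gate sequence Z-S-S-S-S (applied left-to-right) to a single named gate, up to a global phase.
Z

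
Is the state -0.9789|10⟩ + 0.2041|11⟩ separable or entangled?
Separable

Writing the state as a|00⟩ + b|01⟩ + c|10⟩ + d|11⟩, it is a product state iff ad − bc = 0.
Here (a, b, c, d) = (0, 0, -0.9789, 0.2041): ad − bc = (0)(0.2041) − (0)(-0.9789) = 0, so the state is separable.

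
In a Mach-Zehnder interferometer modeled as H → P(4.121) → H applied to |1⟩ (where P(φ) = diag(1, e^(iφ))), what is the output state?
(0.7788 + 0.4151i)|0⟩ + (0.2212 - 0.4151i)|1⟩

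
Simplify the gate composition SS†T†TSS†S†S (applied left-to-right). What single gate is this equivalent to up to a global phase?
I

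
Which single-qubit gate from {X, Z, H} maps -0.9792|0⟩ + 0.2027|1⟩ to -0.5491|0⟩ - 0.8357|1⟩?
H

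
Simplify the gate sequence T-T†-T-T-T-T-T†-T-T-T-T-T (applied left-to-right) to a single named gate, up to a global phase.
I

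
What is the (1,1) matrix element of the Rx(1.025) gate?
0.8715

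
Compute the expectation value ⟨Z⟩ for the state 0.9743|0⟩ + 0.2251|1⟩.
0.8986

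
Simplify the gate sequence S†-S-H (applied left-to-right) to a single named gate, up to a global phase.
H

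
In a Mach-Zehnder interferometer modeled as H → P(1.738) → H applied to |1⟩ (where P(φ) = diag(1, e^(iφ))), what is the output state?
(0.5832 - 0.493i)|0⟩ + (0.4168 + 0.493i)|1⟩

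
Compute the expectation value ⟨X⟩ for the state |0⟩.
0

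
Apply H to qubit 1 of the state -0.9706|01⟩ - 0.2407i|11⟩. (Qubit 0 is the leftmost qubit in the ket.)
-0.6863|00⟩ + 0.6863|01⟩ - 0.1702i|10⟩ + 0.1702i|11⟩

H on qubit 1 mixes each pair of kets that differ only in qubit 1: amplitudes (a, b) of (|…0…⟩, |…1…⟩) become ((a + b)/√2, (a − b)/√2). Kets absent from the input have amplitude 0.
(|00⟩, |01⟩): (a, b) = (0, -0.9706) → (-0.6863, 0.6863)
(|10⟩, |11⟩): (a, b) = (0, -0.2407i) → (-0.1702i, 0.1702i)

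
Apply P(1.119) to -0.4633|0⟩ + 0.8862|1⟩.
-0.4633|0⟩ + (0.3869 + 0.7973i)|1⟩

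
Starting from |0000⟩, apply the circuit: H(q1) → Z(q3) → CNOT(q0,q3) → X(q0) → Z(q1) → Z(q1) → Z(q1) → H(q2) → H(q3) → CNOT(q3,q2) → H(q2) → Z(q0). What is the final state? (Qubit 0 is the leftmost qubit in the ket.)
-1/2|1000⟩ - 1/2|1001⟩ + 1/2|1100⟩ + 1/2|1101⟩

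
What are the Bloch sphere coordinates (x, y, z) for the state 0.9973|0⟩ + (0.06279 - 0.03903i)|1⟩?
(0.1252, -0.07785, 0.9891)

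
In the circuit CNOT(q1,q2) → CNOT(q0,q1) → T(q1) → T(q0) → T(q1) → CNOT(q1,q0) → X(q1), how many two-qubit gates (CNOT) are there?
3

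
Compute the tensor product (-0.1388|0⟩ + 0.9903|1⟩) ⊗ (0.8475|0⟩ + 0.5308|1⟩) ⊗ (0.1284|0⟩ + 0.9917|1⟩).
-0.0151|000⟩ - 0.1167|001⟩ - 0.00946|010⟩ - 0.07306|011⟩ + 0.1078|100⟩ + 0.8323|101⟩ + 0.06749|110⟩ + 0.5213|111⟩

amp(|b₁b₂…⟩) = product of the factor amplitudes for bits b₁, b₂, …; only kets whose every factor amplitude is nonzero survive.
|000⟩: (-0.1388)(0.8475)(0.1284) = -0.0151
|001⟩: (-0.1388)(0.8475)(0.9917) = -0.1167
|010⟩: (-0.1388)(0.5308)(0.1284) = -0.00946
|011⟩: (-0.1388)(0.5308)(0.9917) = -0.07306
|100⟩: (0.9903)(0.8475)(0.1284) = 0.1078
|101⟩: (0.9903)(0.8475)(0.9917) = 0.8323
|110⟩: (0.9903)(0.5308)(0.1284) = 0.06749
|111⟩: (0.9903)(0.5308)(0.9917) = 0.5213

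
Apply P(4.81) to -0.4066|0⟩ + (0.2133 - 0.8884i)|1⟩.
-0.4066|0⟩ + (-0.8634 - 0.2989i)|1⟩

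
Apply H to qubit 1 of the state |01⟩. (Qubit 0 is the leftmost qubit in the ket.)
1/√2|00⟩ - 1/√2|01⟩

H on qubit 1 mixes each pair of kets that differ only in qubit 1: amplitudes (a, b) of (|…0…⟩, |…1…⟩) become ((a + b)/√2, (a − b)/√2). Kets absent from the input have amplitude 0.
(|00⟩, |01⟩): (a, b) = (0, 1) → (1/√2, -1/√2)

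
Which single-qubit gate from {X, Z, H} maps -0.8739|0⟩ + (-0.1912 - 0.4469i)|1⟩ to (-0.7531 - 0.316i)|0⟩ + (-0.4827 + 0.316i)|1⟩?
H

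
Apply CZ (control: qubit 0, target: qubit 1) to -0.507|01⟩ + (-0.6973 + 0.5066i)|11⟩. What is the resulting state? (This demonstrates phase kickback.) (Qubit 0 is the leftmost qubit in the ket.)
-0.507|01⟩ + (0.6973 - 0.5066i)|11⟩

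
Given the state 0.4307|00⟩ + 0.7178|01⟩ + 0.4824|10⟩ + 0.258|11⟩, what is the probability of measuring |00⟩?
0.1855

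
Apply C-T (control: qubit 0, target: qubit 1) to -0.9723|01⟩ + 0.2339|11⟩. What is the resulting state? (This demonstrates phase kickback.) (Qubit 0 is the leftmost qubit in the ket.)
-0.9723|01⟩ + (0.1654 + 0.1654i)|11⟩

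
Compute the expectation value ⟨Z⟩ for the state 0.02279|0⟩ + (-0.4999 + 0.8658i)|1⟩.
-0.999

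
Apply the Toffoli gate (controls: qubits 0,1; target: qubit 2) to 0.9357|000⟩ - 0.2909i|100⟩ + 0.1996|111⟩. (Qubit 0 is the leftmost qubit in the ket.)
0.9357|000⟩ - 0.2909i|100⟩ + 0.1996|110⟩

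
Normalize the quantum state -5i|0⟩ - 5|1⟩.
-(1/√2)i|0⟩ - 1/√2|1⟩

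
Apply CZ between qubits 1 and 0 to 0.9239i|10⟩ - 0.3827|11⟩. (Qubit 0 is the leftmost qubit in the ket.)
0.9239i|10⟩ + 0.3827|11⟩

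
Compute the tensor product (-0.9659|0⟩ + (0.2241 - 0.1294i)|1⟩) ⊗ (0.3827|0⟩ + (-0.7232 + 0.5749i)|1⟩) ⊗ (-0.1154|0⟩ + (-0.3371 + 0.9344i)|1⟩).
0.04266|000⟩ + (0.1246 - 0.3454i)|001⟩ + (-0.08061 + 0.06408i)|010⟩ + (0.2834 + 0.8399i)|011⟩ + (-0.009897 + 0.005715i)|100⟩ + (0.01736 + 0.09683i)|101⟩ + (0.01012 - 0.02567i)|110⟩ + (-0.1783 - 0.1569i)|111⟩

amp(|b₁b₂…⟩) = product of the factor amplitudes for bits b₁, b₂, …; only kets whose every factor amplitude is nonzero survive.
|000⟩: (-0.9659)(0.3827)(-0.1154) = 0.04266
|001⟩: (-0.9659)(0.3827)(-0.3371 + 0.9344i) = (0.1246 - 0.3454i)
|010⟩: (-0.9659)(-0.7232 + 0.5749i)(-0.1154) = (-0.08061 + 0.06408i)
|011⟩: (-0.9659)(-0.7232 + 0.5749i)(-0.3371 + 0.9344i) = (0.2834 + 0.8399i)
|100⟩: (0.2241 - 0.1294i)(0.3827)(-0.1154) = (-0.009897 + 0.005715i)
|101⟩: (0.2241 - 0.1294i)(0.3827)(-0.3371 + 0.9344i) = (0.01736 + 0.09683i)
|110⟩: (0.2241 - 0.1294i)(-0.7232 + 0.5749i)(-0.1154) = (0.01012 - 0.02567i)
|111⟩: (0.2241 - 0.1294i)(-0.7232 + 0.5749i)(-0.3371 + 0.9344i) = (-0.1783 - 0.1569i)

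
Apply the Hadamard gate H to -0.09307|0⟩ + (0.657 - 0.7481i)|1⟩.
(0.3988 - 0.529i)|0⟩ + (-0.5304 + 0.529i)|1⟩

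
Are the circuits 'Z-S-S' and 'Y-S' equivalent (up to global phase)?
No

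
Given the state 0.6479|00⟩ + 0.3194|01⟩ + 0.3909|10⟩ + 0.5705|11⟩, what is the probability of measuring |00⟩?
0.4198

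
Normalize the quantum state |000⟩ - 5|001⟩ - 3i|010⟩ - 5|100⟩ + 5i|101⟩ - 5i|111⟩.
0.09535|000⟩ - 0.4767|001⟩ - 0.286i|010⟩ - 0.4767|100⟩ + 0.4767i|101⟩ - 0.4767i|111⟩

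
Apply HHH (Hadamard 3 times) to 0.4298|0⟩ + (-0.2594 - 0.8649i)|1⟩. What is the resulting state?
(0.1205 - 0.6116i)|0⟩ + (0.4873 + 0.6116i)|1⟩

H² = I, so H^3 = H: a single Hadamard. With (a, b) = (0.4298, (-0.2594 - 0.8649i)), H gives ((a + b)/√2, (a − b)/√2) = ((0.1205 - 0.6116i), (0.4873 + 0.6116i)).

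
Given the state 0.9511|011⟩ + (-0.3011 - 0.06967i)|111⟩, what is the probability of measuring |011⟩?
0.9046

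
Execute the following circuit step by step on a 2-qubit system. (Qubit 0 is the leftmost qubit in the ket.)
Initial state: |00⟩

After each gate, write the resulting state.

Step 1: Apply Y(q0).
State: i|10⟩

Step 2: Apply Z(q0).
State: -i|10⟩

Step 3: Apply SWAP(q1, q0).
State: -i|01⟩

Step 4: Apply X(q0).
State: -i|11⟩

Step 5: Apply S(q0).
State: |11⟩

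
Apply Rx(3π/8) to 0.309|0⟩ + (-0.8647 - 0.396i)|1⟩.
(0.03692 + 0.4804i)|0⟩ + (-0.719 - 0.5009i)|1⟩

Rx(3π/8) = [[cos(θ/2), −i·sin(θ/2)], [−i·sin(θ/2), cos(θ/2)]]; θ = 3π/8, cos(θ/2) ≈ 0.83147, sin(θ/2) ≈ 0.55557.
With a = amp(|0⟩) = 0.309 and b = amp(|1⟩) = (-0.8647 - 0.396i):
new amp(|0⟩) = (0.83147)·a + (-0.55557i)·b = (0.03692 + 0.4804i)
new amp(|1⟩) = (-0.55557i)·a + (0.83147)·b = (-0.719 - 0.5009i)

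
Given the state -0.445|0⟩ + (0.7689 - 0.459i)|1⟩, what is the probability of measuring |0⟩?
0.198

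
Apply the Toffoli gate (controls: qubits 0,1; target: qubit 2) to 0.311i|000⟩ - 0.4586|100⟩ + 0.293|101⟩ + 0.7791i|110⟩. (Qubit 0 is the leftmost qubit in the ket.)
0.311i|000⟩ - 0.4586|100⟩ + 0.293|101⟩ + 0.7791i|111⟩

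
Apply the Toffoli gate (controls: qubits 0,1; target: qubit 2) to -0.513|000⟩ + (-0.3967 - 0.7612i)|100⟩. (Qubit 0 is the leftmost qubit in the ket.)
-0.513|000⟩ + (-0.3967 - 0.7612i)|100⟩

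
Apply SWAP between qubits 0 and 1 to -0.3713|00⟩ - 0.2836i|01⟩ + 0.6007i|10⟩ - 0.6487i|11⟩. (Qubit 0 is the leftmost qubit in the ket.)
-0.3713|00⟩ + 0.6007i|01⟩ - 0.2836i|10⟩ - 0.6487i|11⟩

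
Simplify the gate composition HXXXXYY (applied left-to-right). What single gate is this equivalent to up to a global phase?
H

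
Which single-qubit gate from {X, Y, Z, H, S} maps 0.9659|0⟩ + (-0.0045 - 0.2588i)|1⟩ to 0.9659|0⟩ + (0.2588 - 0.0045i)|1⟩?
S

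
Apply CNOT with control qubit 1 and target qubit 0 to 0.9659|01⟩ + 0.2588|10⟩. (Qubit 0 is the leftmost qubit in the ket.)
0.2588|10⟩ + 0.9659|11⟩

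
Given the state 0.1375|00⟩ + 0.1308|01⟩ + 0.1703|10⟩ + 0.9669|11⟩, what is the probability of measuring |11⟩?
0.9349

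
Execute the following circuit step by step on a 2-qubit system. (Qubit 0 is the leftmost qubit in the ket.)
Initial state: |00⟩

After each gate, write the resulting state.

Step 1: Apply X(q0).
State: |10⟩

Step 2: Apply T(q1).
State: |10⟩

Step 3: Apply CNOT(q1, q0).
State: |10⟩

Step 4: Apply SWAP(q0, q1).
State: |01⟩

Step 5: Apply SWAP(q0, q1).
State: |10⟩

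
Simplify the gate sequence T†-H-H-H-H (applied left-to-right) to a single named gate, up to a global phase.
T†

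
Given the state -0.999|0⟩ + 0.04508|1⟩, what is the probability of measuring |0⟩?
0.998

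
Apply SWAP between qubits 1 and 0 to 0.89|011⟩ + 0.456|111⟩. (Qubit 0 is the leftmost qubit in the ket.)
0.89|101⟩ + 0.456|111⟩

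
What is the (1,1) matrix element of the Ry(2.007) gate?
0.5374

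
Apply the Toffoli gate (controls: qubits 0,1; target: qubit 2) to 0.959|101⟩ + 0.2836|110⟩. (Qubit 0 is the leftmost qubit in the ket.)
0.959|101⟩ + 0.2836|111⟩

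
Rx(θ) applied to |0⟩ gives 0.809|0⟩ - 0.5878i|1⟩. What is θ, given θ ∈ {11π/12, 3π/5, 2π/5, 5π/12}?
2π/5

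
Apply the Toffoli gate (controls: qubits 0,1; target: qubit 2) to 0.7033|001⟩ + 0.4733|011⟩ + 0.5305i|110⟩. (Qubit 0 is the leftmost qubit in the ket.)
0.7033|001⟩ + 0.4733|011⟩ + 0.5305i|111⟩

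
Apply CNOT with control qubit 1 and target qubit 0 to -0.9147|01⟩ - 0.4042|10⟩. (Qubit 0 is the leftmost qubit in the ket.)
-0.4042|10⟩ - 0.9147|11⟩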